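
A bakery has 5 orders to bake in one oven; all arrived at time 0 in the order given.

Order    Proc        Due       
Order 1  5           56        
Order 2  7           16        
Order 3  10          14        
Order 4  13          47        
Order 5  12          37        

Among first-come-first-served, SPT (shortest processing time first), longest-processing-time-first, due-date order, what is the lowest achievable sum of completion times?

120

FIFO (arrival order): Order 1 Order 2 Order 3 Order 4 Order 5.
Order 1: 0→5
Order 2: 5→12
Order 3: 12→22
Order 4: 22→35
Order 5: 35→47
Sum = 5+12+22+35+47 = 121.
SPT (increasing processing time): Order 1 Order 2 Order 3 Order 5 Order 4.
Order 1: 0→5
Order 2: 5→12
Order 3: 12→22
Order 5: 22→34
Order 4: 34→47
Sum = 5+12+22+34+47 = 120.
LPT (decreasing processing time): Order 4 Order 5 Order 3 Order 2 Order 1.
Order 4: 0→13
Order 5: 13→25
Order 3: 25→35
Order 2: 35→42
Order 1: 42→47
Sum = 13+25+35+42+47 = 162.
EDD (increasing due date): Order 3 Order 2 Order 5 Order 4 Order 1.
Order 3: 0→10
Order 2: 10→17
Order 5: 17→29
Order 4: 29→42
Order 1: 42→47
Sum = 10+17+29+42+47 = 145.
FIFO 121, SPT 120, LPT 162, EDD 145 → minimum 120.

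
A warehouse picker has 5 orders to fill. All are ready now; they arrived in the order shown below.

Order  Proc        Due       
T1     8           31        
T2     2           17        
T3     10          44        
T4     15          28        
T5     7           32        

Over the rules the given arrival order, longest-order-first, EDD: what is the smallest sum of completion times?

FIFO (arrival order): T1 T2 T3 T4 T5.
T1: 0→8
T2: 8→10
T3: 10→20
T4: 20→35
T5: 35→42
Sum = 8+10+20+35+42 = 115.
LPT (decreasing processing time): T4 T3 T1 T5 T2.
T4: 0→15
T3: 15→25
T1: 25→33
T5: 33→40
T2: 40→42
Sum = 15+25+33+40+42 = 155.
EDD (increasing due date): T2 T4 T1 T5 T3.
T2: 0→2
T4: 2→17
T1: 17→25
T5: 25→32
T3: 32→42
Sum = 2+17+25+32+42 = 118.
FIFO 115, LPT 155, EDD 118 → minimum 115.

115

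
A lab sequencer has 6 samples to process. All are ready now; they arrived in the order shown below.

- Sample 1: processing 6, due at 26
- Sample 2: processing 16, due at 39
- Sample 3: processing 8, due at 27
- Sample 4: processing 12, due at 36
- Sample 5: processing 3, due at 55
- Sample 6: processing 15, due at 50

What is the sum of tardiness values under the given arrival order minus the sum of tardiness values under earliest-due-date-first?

4

FIFO (arrival order): Sample 1 Sample 2 Sample 3 Sample 4 Sample 5 Sample 6.
Sample 1: 0→6, due 26, tardiness 0
Sample 2: 6→22, due 39, tardiness 0
Sample 3: 22→30, due 27, tardiness 3
Sample 4: 30→42, due 36, tardiness 6
Sample 5: 42→45, due 55, tardiness 0
Sample 6: 45→60, due 50, tardiness 10
Sum = 0+0+3+6+0+10 = 19.
EDD (increasing due date): Sample 1 Sample 3 Sample 4 Sample 2 Sample 6 Sample 5.
Sample 1: 0→6, due 26, tardiness 0
Sample 3: 6→14, due 27, tardiness 0
Sample 4: 14→26, due 36, tardiness 0
Sample 2: 26→42, due 39, tardiness 3
Sample 6: 42→57, due 50, tardiness 7
Sample 5: 57→60, due 55, tardiness 5
Sum = 0+0+0+3+7+5 = 15.
Difference = 19 − 15 = 4.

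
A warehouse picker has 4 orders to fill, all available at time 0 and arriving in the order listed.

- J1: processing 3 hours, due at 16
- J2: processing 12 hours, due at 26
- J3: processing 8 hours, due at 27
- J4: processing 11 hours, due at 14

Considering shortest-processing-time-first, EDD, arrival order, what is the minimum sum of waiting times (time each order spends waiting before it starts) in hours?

SPT (increasing processing time): J1 J3 J4 J2.
J1: waits 0, runs 0→3
J3: waits 3, runs 3→11
J4: waits 11, runs 11→22
J2: waits 22, runs 22→34
Sum = 0+3+11+22 = 36.
EDD (increasing due date): J4 J1 J2 J3.
J4: waits 0, runs 0→11
J1: waits 11, runs 11→14
J2: waits 14, runs 14→26
J3: waits 26, runs 26→34
Sum = 0+11+14+26 = 51.
FIFO (arrival order): J1 J2 J3 J4.
J1: waits 0, runs 0→3
J2: waits 3, runs 3→15
J3: waits 15, runs 15→23
J4: waits 23, runs 23→34
Sum = 0+3+15+23 = 41.
SPT 36, EDD 51, FIFO 41 → minimum 36.

36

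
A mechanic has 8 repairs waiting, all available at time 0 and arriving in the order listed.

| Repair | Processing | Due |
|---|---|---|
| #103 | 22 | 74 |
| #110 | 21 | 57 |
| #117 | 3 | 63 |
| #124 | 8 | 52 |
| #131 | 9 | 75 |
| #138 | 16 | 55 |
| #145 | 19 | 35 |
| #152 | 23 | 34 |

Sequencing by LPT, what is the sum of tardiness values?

LPT (decreasing processing time): #152 #103 #110 #145 #138 #131 #124 #117.
#152: 0→23, due 34, tardiness 0
#103: 23→45, due 74, tardiness 0
#110: 45→66, due 57, tardiness 9
#145: 66→85, due 35, tardiness 50
#138: 85→101, due 55, tardiness 46
#131: 101→110, due 75, tardiness 35
#124: 110→118, due 52, tardiness 66
#117: 118→121, due 63, tardiness 58
Sum = 0+0+9+50+46+35+66+58 = 264.

264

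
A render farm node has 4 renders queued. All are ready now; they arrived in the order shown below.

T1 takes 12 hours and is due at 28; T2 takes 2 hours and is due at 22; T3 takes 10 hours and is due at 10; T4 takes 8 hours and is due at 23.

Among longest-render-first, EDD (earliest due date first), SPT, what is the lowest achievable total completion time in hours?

64

LPT (decreasing processing time): T1 T3 T4 T2.
T1: 0→12
T3: 12→22
T4: 22→30
T2: 30→32
Sum = 12+22+30+32 = 96.
EDD (increasing due date): T3 T2 T4 T1.
T3: 0→10
T2: 10→12
T4: 12→20
T1: 20→32
Sum = 10+12+20+32 = 74.
SPT (increasing processing time): T2 T4 T3 T1.
T2: 0→2
T4: 2→10
T3: 10→20
T1: 20→32
Sum = 2+10+20+32 = 64.
LPT 96, EDD 74, SPT 64 → minimum 64.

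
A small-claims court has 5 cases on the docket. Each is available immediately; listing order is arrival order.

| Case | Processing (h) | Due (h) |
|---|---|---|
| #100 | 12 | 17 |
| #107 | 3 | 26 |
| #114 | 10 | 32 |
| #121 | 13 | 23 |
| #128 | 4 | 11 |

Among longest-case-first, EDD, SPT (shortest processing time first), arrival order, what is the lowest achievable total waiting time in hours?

56

LPT (decreasing processing time): #121 #100 #114 #128 #107.
#121: waits 0, runs 0→13
#100: waits 13, runs 13→25
#114: waits 25, runs 25→35
#128: waits 35, runs 35→39
#107: waits 39, runs 39→42
Sum = 0+13+25+35+39 = 112.
EDD (increasing due date): #128 #100 #121 #107 #114.
#128: waits 0, runs 0→4
#100: waits 4, runs 4→16
#121: waits 16, runs 16→29
#107: waits 29, runs 29→32
#114: waits 32, runs 32→42
Sum = 0+4+16+29+32 = 81.
SPT (increasing processing time): #107 #128 #114 #100 #121.
#107: waits 0, runs 0→3
#128: waits 3, runs 3→7
#114: waits 7, runs 7→17
#100: waits 17, runs 17→29
#121: waits 29, runs 29→42
Sum = 0+3+7+17+29 = 56.
FIFO (arrival order): #100 #107 #114 #121 #128.
#100: waits 0, runs 0→12
#107: waits 12, runs 12→15
#114: waits 15, runs 15→25
#121: waits 25, runs 25→38
#128: waits 38, runs 38→42
Sum = 0+12+15+25+38 = 90.
LPT 112, EDD 81, SPT 56, FIFO 90 → minimum 56.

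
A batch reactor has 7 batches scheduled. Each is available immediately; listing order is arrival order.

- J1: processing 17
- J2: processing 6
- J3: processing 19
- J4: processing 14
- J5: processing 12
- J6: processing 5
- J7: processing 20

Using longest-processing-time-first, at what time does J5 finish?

LPT (decreasing processing time): J7 J3 J1 J4 J5 J2 J6.
J7: 0→20
J3: 20→39
J1: 39→56
J4: 56→70
J5: 70→82

82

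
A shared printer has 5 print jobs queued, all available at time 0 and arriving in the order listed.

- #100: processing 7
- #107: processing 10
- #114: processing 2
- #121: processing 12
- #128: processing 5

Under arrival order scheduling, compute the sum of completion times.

FIFO (arrival order): #100 #107 #114 #121 #128.
#100: 0→7
#107: 7→17
#114: 17→19
#121: 19→31
#128: 31→36
Sum = 7+17+19+31+36 = 110.

110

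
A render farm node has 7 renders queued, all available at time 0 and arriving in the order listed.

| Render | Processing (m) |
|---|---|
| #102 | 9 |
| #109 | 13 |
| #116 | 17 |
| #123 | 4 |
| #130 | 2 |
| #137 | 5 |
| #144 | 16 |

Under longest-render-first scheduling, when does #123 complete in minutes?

64

LPT (decreasing processing time): #116 #144 #109 #102 #137 #123 #130.
#116: 0→17
#144: 17→33
#109: 33→46
#102: 46→55
#137: 55→60
#123: 60→64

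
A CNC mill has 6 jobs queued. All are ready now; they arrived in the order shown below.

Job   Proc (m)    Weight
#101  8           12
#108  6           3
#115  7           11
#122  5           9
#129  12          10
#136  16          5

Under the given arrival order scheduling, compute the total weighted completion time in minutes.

FIFO (arrival order): #101 #108 #115 #122 #129 #136.
#101: finishes 8, weight 12, w·C = 96
#108: finishes 14, weight 3, w·C = 42
#115: finishes 21, weight 11, w·C = 231
#122: finishes 26, weight 9, w·C = 234
#129: finishes 38, weight 10, w·C = 380
#136: finishes 54, weight 5, w·C = 270
Sum = 96+42+231+234+380+270 = 1253.

1253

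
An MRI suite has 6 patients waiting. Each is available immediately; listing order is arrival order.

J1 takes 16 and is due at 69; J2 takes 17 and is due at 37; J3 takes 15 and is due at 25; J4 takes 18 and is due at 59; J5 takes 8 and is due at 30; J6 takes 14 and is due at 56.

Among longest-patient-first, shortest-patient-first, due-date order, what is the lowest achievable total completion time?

278

LPT (decreasing processing time): J4 J2 J1 J3 J6 J5.
J4: 0→18
J2: 18→35
J1: 35→51
J3: 51→66
J6: 66→80
J5: 80→88
Sum = 18+35+51+66+80+88 = 338.
SPT (increasing processing time): J5 J6 J3 J1 J2 J4.
J5: 0→8
J6: 8→22
J3: 22→37
J1: 37→53
J2: 53→70
J4: 70→88
Sum = 8+22+37+53+70+88 = 278.
EDD (increasing due date): J3 J5 J2 J6 J4 J1.
J3: 0→15
J5: 15→23
J2: 23→40
J6: 40→54
J4: 54→72
J1: 72→88
Sum = 15+23+40+54+72+88 = 292.
LPT 338, SPT 278, EDD 292 → minimum 278.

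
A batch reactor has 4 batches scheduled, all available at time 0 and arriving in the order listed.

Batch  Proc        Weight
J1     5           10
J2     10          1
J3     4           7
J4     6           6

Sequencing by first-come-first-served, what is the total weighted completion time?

348

FIFO (arrival order): J1 J2 J3 J4.
J1: finishes 5, weight 10, w·C = 50
J2: finishes 15, weight 1, w·C = 15
J3: finishes 19, weight 7, w·C = 133
J4: finishes 25, weight 6, w·C = 150
Sum = 50+15+133+150 = 348.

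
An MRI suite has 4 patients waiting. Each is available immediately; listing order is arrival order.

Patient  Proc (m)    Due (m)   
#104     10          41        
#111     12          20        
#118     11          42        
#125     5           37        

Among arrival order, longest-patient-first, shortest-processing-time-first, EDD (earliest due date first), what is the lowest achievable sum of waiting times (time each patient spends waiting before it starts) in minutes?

46

FIFO (arrival order): #104 #111 #118 #125.
#104: waits 0, runs 0→10
#111: waits 10, runs 10→22
#118: waits 22, runs 22→33
#125: waits 33, runs 33→38
Sum = 0+10+22+33 = 65.
LPT (decreasing processing time): #111 #118 #104 #125.
#111: waits 0, runs 0→12
#118: waits 12, runs 12→23
#104: waits 23, runs 23→33
#125: waits 33, runs 33→38
Sum = 0+12+23+33 = 68.
SPT (increasing processing time): #125 #104 #118 #111.
#125: waits 0, runs 0→5
#104: waits 5, runs 5→15
#118: waits 15, runs 15→26
#111: waits 26, runs 26→38
Sum = 0+5+15+26 = 46.
EDD (increasing due date): #111 #125 #104 #118.
#111: waits 0, runs 0→12
#125: waits 12, runs 12→17
#104: waits 17, runs 17→27
#118: waits 27, runs 27→38
Sum = 0+12+17+27 = 56.
FIFO 65, LPT 68, SPT 46, EDD 56 → minimum 46.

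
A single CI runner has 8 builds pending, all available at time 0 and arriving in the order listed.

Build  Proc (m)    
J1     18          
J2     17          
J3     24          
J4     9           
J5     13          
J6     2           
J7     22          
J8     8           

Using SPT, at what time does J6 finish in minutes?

2

SPT (increasing processing time): J6 J8 J4 J5 J2 J1 J7 J3.
J6: 0→2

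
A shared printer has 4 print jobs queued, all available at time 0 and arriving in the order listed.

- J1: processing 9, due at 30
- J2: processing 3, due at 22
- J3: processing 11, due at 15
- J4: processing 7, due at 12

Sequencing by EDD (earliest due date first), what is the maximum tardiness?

3

EDD (increasing due date): J4 J3 J2 J1.
J4: 0→7, due 12, tardiness 0
J3: 7→18, due 15, tardiness 3
J2: 18→21, due 22, tardiness 0
J1: 21→30, due 30, tardiness 0
Maximum = 3.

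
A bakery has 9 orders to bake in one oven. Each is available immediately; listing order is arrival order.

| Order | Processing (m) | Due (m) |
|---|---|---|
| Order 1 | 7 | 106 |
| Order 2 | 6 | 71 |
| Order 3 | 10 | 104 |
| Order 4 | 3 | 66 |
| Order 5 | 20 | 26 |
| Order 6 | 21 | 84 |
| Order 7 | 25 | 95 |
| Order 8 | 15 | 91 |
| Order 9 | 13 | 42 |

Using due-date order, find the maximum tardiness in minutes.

14

EDD (increasing due date): Order 5 Order 9 Order 4 Order 2 Order 6 Order 8 Order 7 Order 3 Order 1.
Order 5: 0→20, due 26, tardiness 0
Order 9: 20→33, due 42, tardiness 0
Order 4: 33→36, due 66, tardiness 0
Order 2: 36→42, due 71, tardiness 0
Order 6: 42→63, due 84, tardiness 0
Order 8: 63→78, due 91, tardiness 0
Order 7: 78→103, due 95, tardiness 8
Order 3: 103→113, due 104, tardiness 9
Order 1: 113→120, due 106, tardiness 14
Maximum = 14.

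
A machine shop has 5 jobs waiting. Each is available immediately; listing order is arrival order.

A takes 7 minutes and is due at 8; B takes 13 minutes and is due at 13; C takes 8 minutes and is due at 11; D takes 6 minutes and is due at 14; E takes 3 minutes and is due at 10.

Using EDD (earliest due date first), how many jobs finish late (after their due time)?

3

EDD (increasing due date): A E C B D.
A: 0→7, due 8, tardiness 0
E: 7→10, due 10, tardiness 0
C: 10→18, due 11, tardiness 7
B: 18→31, due 13, tardiness 18
D: 31→37, due 14, tardiness 23
Late jobs: 3.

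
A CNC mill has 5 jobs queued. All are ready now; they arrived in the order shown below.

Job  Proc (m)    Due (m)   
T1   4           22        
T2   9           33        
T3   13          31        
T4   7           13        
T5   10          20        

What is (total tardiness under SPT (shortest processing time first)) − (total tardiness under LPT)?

SPT (increasing processing time): T1 T4 T2 T5 T3.
T1: 0→4, due 22, tardiness 0
T4: 4→11, due 13, tardiness 0
T2: 11→20, due 33, tardiness 0
T5: 20→30, due 20, tardiness 10
T3: 30→43, due 31, tardiness 12
Sum = 0+0+0+10+12 = 22.
LPT (decreasing processing time): T3 T5 T2 T4 T1.
T3: 0→13, due 31, tardiness 0
T5: 13→23, due 20, tardiness 3
T2: 23→32, due 33, tardiness 0
T4: 32→39, due 13, tardiness 26
T1: 39→43, due 22, tardiness 21
Sum = 0+3+0+26+21 = 50.
Difference = 22 − 50 = -28.

-28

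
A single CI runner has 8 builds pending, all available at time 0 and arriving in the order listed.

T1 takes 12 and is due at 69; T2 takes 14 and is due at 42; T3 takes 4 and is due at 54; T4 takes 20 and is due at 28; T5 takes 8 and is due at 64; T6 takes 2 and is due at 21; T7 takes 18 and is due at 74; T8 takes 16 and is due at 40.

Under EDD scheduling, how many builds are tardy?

EDD (increasing due date): T6 T4 T8 T2 T3 T5 T1 T7.
T6: 0→2, due 21, tardiness 0
T4: 2→22, due 28, tardiness 0
T8: 22→38, due 40, tardiness 0
T2: 38→52, due 42, tardiness 10
T3: 52→56, due 54, tardiness 2
T5: 56→64, due 64, tardiness 0
T1: 64→76, due 69, tardiness 7
T7: 76→94, due 74, tardiness 20
Late builds: 4.

4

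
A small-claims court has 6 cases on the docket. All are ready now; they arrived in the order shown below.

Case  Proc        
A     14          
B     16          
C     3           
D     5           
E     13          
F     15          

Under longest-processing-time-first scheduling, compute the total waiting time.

213

LPT (decreasing processing time): B F A E D C.
B: waits 0, runs 0→16
F: waits 16, runs 16→31
A: waits 31, runs 31→45
E: waits 45, runs 45→58
D: waits 58, runs 58→63
C: waits 63, runs 63→66
Sum = 0+16+31+45+58+63 = 213.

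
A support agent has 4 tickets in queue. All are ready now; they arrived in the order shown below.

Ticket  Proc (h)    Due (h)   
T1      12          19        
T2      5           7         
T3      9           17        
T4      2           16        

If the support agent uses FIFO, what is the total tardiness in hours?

FIFO (arrival order): T1 T2 T3 T4.
T1: 0→12, due 19, tardiness 0
T2: 12→17, due 7, tardiness 10
T3: 17→26, due 17, tardiness 9
T4: 26→28, due 16, tardiness 12
Sum = 0+10+9+12 = 31.

31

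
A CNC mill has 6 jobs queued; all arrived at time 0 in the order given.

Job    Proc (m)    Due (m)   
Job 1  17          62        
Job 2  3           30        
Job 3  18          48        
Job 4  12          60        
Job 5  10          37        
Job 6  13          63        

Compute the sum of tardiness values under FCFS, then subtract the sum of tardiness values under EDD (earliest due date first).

FIFO (arrival order): Job 1 Job 2 Job 3 Job 4 Job 5 Job 6.
Job 1: 0→17, due 62, tardiness 0
Job 2: 17→20, due 30, tardiness 0
Job 3: 20→38, due 48, tardiness 0
Job 4: 38→50, due 60, tardiness 0
Job 5: 50→60, due 37, tardiness 23
Job 6: 60→73, due 63, tardiness 10
Sum = 0+0+0+0+23+10 = 33.
EDD (increasing due date): Job 2 Job 5 Job 3 Job 4 Job 1 Job 6.
Job 2: 0→3, due 30, tardiness 0
Job 5: 3→13, due 37, tardiness 0
Job 3: 13→31, due 48, tardiness 0
Job 4: 31→43, due 60, tardiness 0
Job 1: 43→60, due 62, tardiness 0
Job 6: 60→73, due 63, tardiness 10
Sum = 0+0+0+0+0+10 = 10.
Difference = 33 − 10 = 23.

23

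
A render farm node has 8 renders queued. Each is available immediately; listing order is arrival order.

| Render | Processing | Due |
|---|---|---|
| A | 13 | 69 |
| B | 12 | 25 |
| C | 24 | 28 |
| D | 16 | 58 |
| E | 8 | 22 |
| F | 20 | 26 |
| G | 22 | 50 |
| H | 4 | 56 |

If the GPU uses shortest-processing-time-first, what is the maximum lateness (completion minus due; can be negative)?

SPT (increasing processing time): H E B A D F G C.
H: 0→4, due 56, lateness -52
E: 4→12, due 22, lateness -10
B: 12→24, due 25, lateness -1
A: 24→37, due 69, lateness -32
D: 37→53, due 58, lateness -5
F: 53→73, due 26, lateness 47
G: 73→95, due 50, lateness 45
C: 95→119, due 28, lateness 91
Maximum = 91.

91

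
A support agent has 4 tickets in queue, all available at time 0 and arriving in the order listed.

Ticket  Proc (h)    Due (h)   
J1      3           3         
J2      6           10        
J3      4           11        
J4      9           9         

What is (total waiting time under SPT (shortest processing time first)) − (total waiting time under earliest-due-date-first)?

SPT (increasing processing time): J1 J3 J2 J4.
J1: waits 0, runs 0→3
J3: waits 3, runs 3→7
J2: waits 7, runs 7→13
J4: waits 13, runs 13→22
Sum = 0+3+7+13 = 23.
EDD (increasing due date): J1 J4 J2 J3.
J1: waits 0, runs 0→3
J4: waits 3, runs 3→12
J2: waits 12, runs 12→18
J3: waits 18, runs 18→22
Sum = 0+3+12+18 = 33.
Difference = 23 − 33 = -10.

-10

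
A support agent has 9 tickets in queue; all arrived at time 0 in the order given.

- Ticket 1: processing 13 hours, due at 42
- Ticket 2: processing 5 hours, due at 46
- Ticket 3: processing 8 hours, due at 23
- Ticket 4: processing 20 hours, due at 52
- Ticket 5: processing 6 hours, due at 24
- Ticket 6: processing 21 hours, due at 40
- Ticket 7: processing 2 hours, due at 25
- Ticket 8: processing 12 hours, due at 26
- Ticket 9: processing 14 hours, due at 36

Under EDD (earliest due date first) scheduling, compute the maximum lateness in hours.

49

EDD (increasing due date): Ticket 3 Ticket 5 Ticket 7 Ticket 8 Ticket 9 Ticket 6 Ticket 1 Ticket 2 Ticket 4.
Ticket 3: 0→8, due 23, lateness -15
Ticket 5: 8→14, due 24, lateness -10
Ticket 7: 14→16, due 25, lateness -9
Ticket 8: 16→28, due 26, lateness 2
Ticket 9: 28→42, due 36, lateness 6
Ticket 6: 42→63, due 40, lateness 23
Ticket 1: 63→76, due 42, lateness 34
Ticket 2: 76→81, due 46, lateness 35
Ticket 4: 81→101, due 52, lateness 49
Maximum = 49.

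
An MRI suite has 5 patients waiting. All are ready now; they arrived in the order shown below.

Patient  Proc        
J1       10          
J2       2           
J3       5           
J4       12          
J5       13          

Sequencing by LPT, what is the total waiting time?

113

LPT (decreasing processing time): J5 J4 J1 J3 J2.
J5: waits 0, runs 0→13
J4: waits 13, runs 13→25
J1: waits 25, runs 25→35
J3: waits 35, runs 35→40
J2: waits 40, runs 40→42
Sum = 0+13+25+35+40 = 113.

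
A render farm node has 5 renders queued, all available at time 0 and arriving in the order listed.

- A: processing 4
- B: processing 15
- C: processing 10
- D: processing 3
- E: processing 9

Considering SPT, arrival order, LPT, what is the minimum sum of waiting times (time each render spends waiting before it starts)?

SPT (increasing processing time): D A E C B.
D: waits 0, runs 0→3
A: waits 3, runs 3→7
E: waits 7, runs 7→16
C: waits 16, runs 16→26
B: waits 26, runs 26→41
Sum = 0+3+7+16+26 = 52.
FIFO (arrival order): A B C D E.
A: waits 0, runs 0→4
B: waits 4, runs 4→19
C: waits 19, runs 19→29
D: waits 29, runs 29→32
E: waits 32, runs 32→41
Sum = 0+4+19+29+32 = 84.
LPT (decreasing processing time): B C E A D.
B: waits 0, runs 0→15
C: waits 15, runs 15→25
E: waits 25, runs 25→34
A: waits 34, runs 34→38
D: waits 38, runs 38→41
Sum = 0+15+25+34+38 = 112.
SPT 52, FIFO 84, LPT 112 → minimum 52.

52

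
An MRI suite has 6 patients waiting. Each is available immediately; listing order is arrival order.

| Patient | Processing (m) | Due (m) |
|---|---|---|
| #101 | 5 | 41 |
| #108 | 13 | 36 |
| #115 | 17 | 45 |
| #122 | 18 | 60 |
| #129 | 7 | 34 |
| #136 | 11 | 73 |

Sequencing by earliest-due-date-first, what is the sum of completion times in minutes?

EDD (increasing due date): #129 #108 #101 #115 #122 #136.
#129: 0→7
#108: 7→20
#101: 20→25
#115: 25→42
#122: 42→60
#136: 60→71
Sum = 7+20+25+42+60+71 = 225.

225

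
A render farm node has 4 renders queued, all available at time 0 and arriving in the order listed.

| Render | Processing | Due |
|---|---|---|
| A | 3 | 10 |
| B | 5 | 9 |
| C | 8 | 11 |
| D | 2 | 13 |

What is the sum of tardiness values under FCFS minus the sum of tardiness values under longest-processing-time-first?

FIFO (arrival order): A B C D.
A: 0→3, due 10, tardiness 0
B: 3→8, due 9, tardiness 0
C: 8→16, due 11, tardiness 5
D: 16→18, due 13, tardiness 5
Sum = 0+0+5+5 = 10.
LPT (decreasing processing time): C B A D.
C: 0→8, due 11, tardiness 0
B: 8→13, due 9, tardiness 4
A: 13→16, due 10, tardiness 6
D: 16→18, due 13, tardiness 5
Sum = 0+4+6+5 = 15.
Difference = 10 − 15 = -5.

-5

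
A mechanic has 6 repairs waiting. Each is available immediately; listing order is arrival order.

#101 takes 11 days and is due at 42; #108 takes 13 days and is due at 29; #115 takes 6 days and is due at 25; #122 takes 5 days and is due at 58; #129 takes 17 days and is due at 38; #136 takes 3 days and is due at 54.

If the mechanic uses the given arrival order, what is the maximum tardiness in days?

FIFO (arrival order): #101 #108 #115 #122 #129 #136.
#101: 0→11, due 42, tardiness 0
#108: 11→24, due 29, tardiness 0
#115: 24→30, due 25, tardiness 5
#122: 30→35, due 58, tardiness 0
#129: 35→52, due 38, tardiness 14
#136: 52→55, due 54, tardiness 1
Maximum = 14.

14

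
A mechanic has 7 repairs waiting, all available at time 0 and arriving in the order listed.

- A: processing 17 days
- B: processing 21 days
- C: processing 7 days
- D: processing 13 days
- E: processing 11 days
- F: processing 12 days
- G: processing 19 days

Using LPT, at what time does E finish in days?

93

LPT (decreasing processing time): B G A D F E C.
B: 0→21
G: 21→40
A: 40→57
D: 57→70
F: 70→82
E: 82→93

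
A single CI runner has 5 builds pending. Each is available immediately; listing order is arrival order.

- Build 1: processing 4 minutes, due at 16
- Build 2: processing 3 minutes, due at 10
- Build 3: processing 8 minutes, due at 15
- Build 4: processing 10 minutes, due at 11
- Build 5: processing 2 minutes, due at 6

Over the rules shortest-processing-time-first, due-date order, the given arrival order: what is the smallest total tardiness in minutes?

SPT (increasing processing time): Build 5 Build 2 Build 1 Build 3 Build 4.
Build 5: 0→2, due 6, tardiness 0
Build 2: 2→5, due 10, tardiness 0
Build 1: 5→9, due 16, tardiness 0
Build 3: 9→17, due 15, tardiness 2
Build 4: 17→27, due 11, tardiness 16
Sum = 0+0+0+2+16 = 18.
EDD (increasing due date): Build 5 Build 2 Build 4 Build 3 Build 1.
Build 5: 0→2, due 6, tardiness 0
Build 2: 2→5, due 10, tardiness 0
Build 4: 5→15, due 11, tardiness 4
Build 3: 15→23, due 15, tardiness 8
Build 1: 23→27, due 16, tardiness 11
Sum = 0+0+4+8+11 = 23.
FIFO (arrival order): Build 1 Build 2 Build 3 Build 4 Build 5.
Build 1: 0→4, due 16, tardiness 0
Build 2: 4→7, due 10, tardiness 0
Build 3: 7→15, due 15, tardiness 0
Build 4: 15→25, due 11, tardiness 14
Build 5: 25→27, due 6, tardiness 21
Sum = 0+0+0+14+21 = 35.
SPT 18, EDD 23, FIFO 35 → minimum 18.

18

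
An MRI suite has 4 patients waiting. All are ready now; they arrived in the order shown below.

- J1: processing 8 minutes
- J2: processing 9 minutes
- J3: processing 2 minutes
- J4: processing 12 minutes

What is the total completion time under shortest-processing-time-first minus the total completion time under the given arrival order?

-13

SPT (increasing processing time): J3 J1 J2 J4.
J3: 0→2
J1: 2→10
J2: 10→19
J4: 19→31
Sum = 2+10+19+31 = 62.
FIFO (arrival order): J1 J2 J3 J4.
J1: 0→8
J2: 8→17
J3: 17→19
J4: 19→31
Sum = 8+17+19+31 = 75.
Difference = 62 − 75 = -13.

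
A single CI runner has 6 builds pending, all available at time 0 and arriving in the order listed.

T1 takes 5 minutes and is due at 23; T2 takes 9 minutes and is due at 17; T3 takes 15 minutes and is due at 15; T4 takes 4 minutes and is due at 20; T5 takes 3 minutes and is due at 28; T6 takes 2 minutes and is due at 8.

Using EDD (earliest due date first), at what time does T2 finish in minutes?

EDD (increasing due date): T6 T3 T2 T4 T1 T5.
T6: 0→2
T3: 2→17
T2: 17→26

26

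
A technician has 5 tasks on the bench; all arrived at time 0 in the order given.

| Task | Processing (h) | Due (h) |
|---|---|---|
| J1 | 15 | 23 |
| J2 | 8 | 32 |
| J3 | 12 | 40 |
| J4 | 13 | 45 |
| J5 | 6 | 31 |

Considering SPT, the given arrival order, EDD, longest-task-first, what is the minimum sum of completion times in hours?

139

SPT (increasing processing time): J5 J2 J3 J4 J1.
J5: 0→6
J2: 6→14
J3: 14→26
J4: 26→39
J1: 39→54
Sum = 6+14+26+39+54 = 139.
FIFO (arrival order): J1 J2 J3 J4 J5.
J1: 0→15
J2: 15→23
J3: 23→35
J4: 35→48
J5: 48→54
Sum = 15+23+35+48+54 = 175.
EDD (increasing due date): J1 J5 J2 J3 J4.
J1: 0→15
J5: 15→21
J2: 21→29
J3: 29→41
J4: 41→54
Sum = 15+21+29+41+54 = 160.
LPT (decreasing processing time): J1 J4 J3 J2 J5.
J1: 0→15
J4: 15→28
J3: 28→40
J2: 40→48
J5: 48→54
Sum = 15+28+40+48+54 = 185.
SPT 139, FIFO 175, EDD 160, LPT 185 → minimum 139.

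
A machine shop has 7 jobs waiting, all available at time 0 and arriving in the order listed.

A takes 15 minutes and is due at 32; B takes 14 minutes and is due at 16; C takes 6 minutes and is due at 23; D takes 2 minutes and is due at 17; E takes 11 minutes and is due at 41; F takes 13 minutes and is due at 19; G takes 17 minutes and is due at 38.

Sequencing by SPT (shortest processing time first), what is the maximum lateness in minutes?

40

SPT (increasing processing time): D C E F B A G.
D: 0→2, due 17, lateness -15
C: 2→8, due 23, lateness -15
E: 8→19, due 41, lateness -22
F: 19→32, due 19, lateness 13
B: 32→46, due 16, lateness 30
A: 46→61, due 32, lateness 29
G: 61→78, due 38, lateness 40
Maximum = 40.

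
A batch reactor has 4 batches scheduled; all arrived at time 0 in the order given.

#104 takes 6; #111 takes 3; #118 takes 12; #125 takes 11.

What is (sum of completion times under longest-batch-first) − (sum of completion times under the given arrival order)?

LPT (decreasing processing time): #118 #125 #104 #111.
#118: 0→12
#125: 12→23
#104: 23→29
#111: 29→32
Sum = 12+23+29+32 = 96.
FIFO (arrival order): #104 #111 #118 #125.
#104: 0→6
#111: 6→9
#118: 9→21
#125: 21→32
Sum = 6+9+21+32 = 68.
Difference = 96 − 68 = 28.

28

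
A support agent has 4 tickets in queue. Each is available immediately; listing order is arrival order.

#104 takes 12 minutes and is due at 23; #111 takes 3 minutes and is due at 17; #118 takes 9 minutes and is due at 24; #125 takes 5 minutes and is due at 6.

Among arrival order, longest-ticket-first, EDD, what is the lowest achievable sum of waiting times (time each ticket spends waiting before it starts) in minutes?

33

FIFO (arrival order): #104 #111 #118 #125.
#104: waits 0, runs 0→12
#111: waits 12, runs 12→15
#118: waits 15, runs 15→24
#125: waits 24, runs 24→29
Sum = 0+12+15+24 = 51.
LPT (decreasing processing time): #104 #118 #125 #111.
#104: waits 0, runs 0→12
#118: waits 12, runs 12→21
#125: waits 21, runs 21→26
#111: waits 26, runs 26→29
Sum = 0+12+21+26 = 59.
EDD (increasing due date): #125 #111 #104 #118.
#125: waits 0, runs 0→5
#111: waits 5, runs 5→8
#104: waits 8, runs 8→20
#118: waits 20, runs 20→29
Sum = 0+5+8+20 = 33.
FIFO 51, LPT 59, EDD 33 → minimum 33.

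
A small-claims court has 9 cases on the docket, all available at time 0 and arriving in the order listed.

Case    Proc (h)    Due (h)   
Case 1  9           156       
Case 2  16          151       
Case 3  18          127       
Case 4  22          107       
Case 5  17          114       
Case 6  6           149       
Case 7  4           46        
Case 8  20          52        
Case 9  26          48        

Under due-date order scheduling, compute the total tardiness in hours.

EDD (increasing due date): Case 7 Case 9 Case 8 Case 4 Case 5 Case 3 Case 6 Case 2 Case 1.
Case 7: 0→4, due 46, tardiness 0
Case 9: 4→30, due 48, tardiness 0
Case 8: 30→50, due 52, tardiness 0
Case 4: 50→72, due 107, tardiness 0
Case 5: 72→89, due 114, tardiness 0
Case 3: 89→107, due 127, tardiness 0
Case 6: 107→113, due 149, tardiness 0
Case 2: 113→129, due 151, tardiness 0
Case 1: 129→138, due 156, tardiness 0
Sum = 0+0+0+0+0+0+0+0+0 = 0.

0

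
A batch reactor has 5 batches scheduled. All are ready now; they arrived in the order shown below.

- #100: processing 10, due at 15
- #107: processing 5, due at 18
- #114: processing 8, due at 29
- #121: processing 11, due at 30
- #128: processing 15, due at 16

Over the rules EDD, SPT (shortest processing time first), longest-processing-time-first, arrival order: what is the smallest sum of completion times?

EDD (increasing due date): #100 #128 #107 #114 #121.
#100: 0→10
#128: 10→25
#107: 25→30
#114: 30→38
#121: 38→49
Sum = 10+25+30+38+49 = 152.
SPT (increasing processing time): #107 #114 #100 #121 #128.
#107: 0→5
#114: 5→13
#100: 13→23
#121: 23→34
#128: 34→49
Sum = 5+13+23+34+49 = 124.
LPT (decreasing processing time): #128 #121 #100 #114 #107.
#128: 0→15
#121: 15→26
#100: 26→36
#114: 36→44
#107: 44→49
Sum = 15+26+36+44+49 = 170.
FIFO (arrival order): #100 #107 #114 #121 #128.
#100: 0→10
#107: 10→15
#114: 15→23
#121: 23→34
#128: 34→49
Sum = 10+15+23+34+49 = 131.
EDD 152, SPT 124, LPT 170, FIFO 131 → minimum 124.

124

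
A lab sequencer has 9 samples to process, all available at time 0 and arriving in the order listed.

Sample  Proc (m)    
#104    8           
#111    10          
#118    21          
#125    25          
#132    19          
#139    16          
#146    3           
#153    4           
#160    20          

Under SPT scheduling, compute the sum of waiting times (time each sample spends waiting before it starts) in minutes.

332

SPT (increasing processing time): #146 #153 #104 #111 #139 #132 #160 #118 #125.
#146: waits 0, runs 0→3
#153: waits 3, runs 3→7
#104: waits 7, runs 7→15
#111: waits 15, runs 15→25
#139: waits 25, runs 25→41
#132: waits 41, runs 41→60
#160: waits 60, runs 60→80
#118: waits 80, runs 80→101
#125: waits 101, runs 101→126
Sum = 0+3+7+15+25+41+60+80+101 = 332.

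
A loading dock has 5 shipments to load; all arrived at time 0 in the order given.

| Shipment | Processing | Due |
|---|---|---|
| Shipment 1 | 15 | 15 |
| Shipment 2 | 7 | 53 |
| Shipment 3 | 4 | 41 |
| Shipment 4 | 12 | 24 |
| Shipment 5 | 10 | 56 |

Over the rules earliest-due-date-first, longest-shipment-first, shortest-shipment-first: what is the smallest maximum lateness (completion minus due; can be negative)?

EDD (increasing due date): Shipment 1 Shipment 4 Shipment 3 Shipment 2 Shipment 5.
Shipment 1: 0→15, due 15, lateness 0
Shipment 4: 15→27, due 24, lateness 3
Shipment 3: 27→31, due 41, lateness -10
Shipment 2: 31→38, due 53, lateness -15
Shipment 5: 38→48, due 56, lateness -8
Maximum = 3.
LPT (decreasing processing time): Shipment 1 Shipment 4 Shipment 5 Shipment 2 Shipment 3.
Shipment 1: 0→15, due 15, lateness 0
Shipment 4: 15→27, due 24, lateness 3
Shipment 5: 27→37, due 56, lateness -19
Shipment 2: 37→44, due 53, lateness -9
Shipment 3: 44→48, due 41, lateness 7
Maximum = 7.
SPT (increasing processing time): Shipment 3 Shipment 2 Shipment 5 Shipment 4 Shipment 1.
Shipment 3: 0→4, due 41, lateness -37
Shipment 2: 4→11, due 53, lateness -42
Shipment 5: 11→21, due 56, lateness -35
Shipment 4: 21→33, due 24, lateness 9
Shipment 1: 33→48, due 15, lateness 33
Maximum = 33.
EDD 3, LPT 7, SPT 33 → minimum 3.

3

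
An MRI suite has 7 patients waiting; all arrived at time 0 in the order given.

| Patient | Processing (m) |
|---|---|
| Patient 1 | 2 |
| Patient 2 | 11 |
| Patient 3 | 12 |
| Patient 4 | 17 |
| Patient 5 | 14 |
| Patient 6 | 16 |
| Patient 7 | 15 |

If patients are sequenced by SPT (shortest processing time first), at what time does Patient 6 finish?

70

SPT (increasing processing time): Patient 1 Patient 2 Patient 3 Patient 5 Patient 7 Patient 6 Patient 4.
Patient 1: 0→2
Patient 2: 2→13
Patient 3: 13→25
Patient 5: 25→39
Patient 7: 39→54
Patient 6: 54→70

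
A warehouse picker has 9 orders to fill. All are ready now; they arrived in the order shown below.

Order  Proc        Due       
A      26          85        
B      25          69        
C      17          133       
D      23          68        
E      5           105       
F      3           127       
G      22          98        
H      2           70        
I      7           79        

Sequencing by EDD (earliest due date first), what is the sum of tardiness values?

12

EDD (increasing due date): D B H I A G E F C.
D: 0→23, due 68, tardiness 0
B: 23→48, due 69, tardiness 0
H: 48→50, due 70, tardiness 0
I: 50→57, due 79, tardiness 0
A: 57→83, due 85, tardiness 0
G: 83→105, due 98, tardiness 7
E: 105→110, due 105, tardiness 5
F: 110→113, due 127, tardiness 0
C: 113→130, due 133, tardiness 0
Sum = 0+0+0+0+0+7+5+0+0 = 12.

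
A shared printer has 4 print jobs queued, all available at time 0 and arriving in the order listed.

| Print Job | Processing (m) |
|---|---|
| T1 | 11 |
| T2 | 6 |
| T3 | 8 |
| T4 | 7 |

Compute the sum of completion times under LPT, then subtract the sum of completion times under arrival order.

3

LPT (decreasing processing time): T1 T3 T4 T2.
T1: 0→11
T3: 11→19
T4: 19→26
T2: 26→32
Sum = 11+19+26+32 = 88.
FIFO (arrival order): T1 T2 T3 T4.
T1: 0→11
T2: 11→17
T3: 17→25
T4: 25→32
Sum = 11+17+25+32 = 85.
Difference = 88 − 85 = 3.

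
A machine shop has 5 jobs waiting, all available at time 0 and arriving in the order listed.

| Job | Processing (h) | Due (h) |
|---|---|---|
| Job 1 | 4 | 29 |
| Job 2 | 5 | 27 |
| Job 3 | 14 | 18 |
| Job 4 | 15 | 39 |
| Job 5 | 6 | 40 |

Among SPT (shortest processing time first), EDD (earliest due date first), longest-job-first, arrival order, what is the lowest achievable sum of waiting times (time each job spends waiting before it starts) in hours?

SPT (increasing processing time): Job 1 Job 2 Job 5 Job 3 Job 4.
Job 1: waits 0, runs 0→4
Job 2: waits 4, runs 4→9
Job 5: waits 9, runs 9→15
Job 3: waits 15, runs 15→29
Job 4: waits 29, runs 29→44
Sum = 0+4+9+15+29 = 57.
EDD (increasing due date): Job 3 Job 2 Job 1 Job 4 Job 5.
Job 3: waits 0, runs 0→14
Job 2: waits 14, runs 14→19
Job 1: waits 19, runs 19→23
Job 4: waits 23, runs 23→38
Job 5: waits 38, runs 38→44
Sum = 0+14+19+23+38 = 94.
LPT (decreasing processing time): Job 4 Job 3 Job 5 Job 2 Job 1.
Job 4: waits 0, runs 0→15
Job 3: waits 15, runs 15→29
Job 5: waits 29, runs 29→35
Job 2: waits 35, runs 35→40
Job 1: waits 40, runs 40→44
Sum = 0+15+29+35+40 = 119.
FIFO (arrival order): Job 1 Job 2 Job 3 Job 4 Job 5.
Job 1: waits 0, runs 0→4
Job 2: waits 4, runs 4→9
Job 3: waits 9, runs 9→23
Job 4: waits 23, runs 23→38
Job 5: waits 38, runs 38→44
Sum = 0+4+9+23+38 = 74.
SPT 57, EDD 94, LPT 119, FIFO 74 → minimum 57.

57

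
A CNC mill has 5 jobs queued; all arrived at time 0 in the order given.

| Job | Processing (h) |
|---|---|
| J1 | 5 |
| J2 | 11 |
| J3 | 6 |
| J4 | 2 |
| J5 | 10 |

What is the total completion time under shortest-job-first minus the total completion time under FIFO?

-22

SPT (increasing processing time): J4 J1 J3 J5 J2.
J4: 0→2
J1: 2→7
J3: 7→13
J5: 13→23
J2: 23→34
Sum = 2+7+13+23+34 = 79.
FIFO (arrival order): J1 J2 J3 J4 J5.
J1: 0→5
J2: 5→16
J3: 16→22
J4: 22→24
J5: 24→34
Sum = 5+16+22+24+34 = 101.
Difference = 79 − 101 = -22.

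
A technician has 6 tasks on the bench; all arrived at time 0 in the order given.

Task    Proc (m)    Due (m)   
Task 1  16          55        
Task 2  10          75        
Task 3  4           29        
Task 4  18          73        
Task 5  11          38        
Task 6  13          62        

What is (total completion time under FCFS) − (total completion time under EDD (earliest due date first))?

23

FIFO (arrival order): Task 1 Task 2 Task 3 Task 4 Task 5 Task 6.
Task 1: 0→16
Task 2: 16→26
Task 3: 26→30
Task 4: 30→48
Task 5: 48→59
Task 6: 59→72
Sum = 16+26+30+48+59+72 = 251.
EDD (increasing due date): Task 3 Task 5 Task 1 Task 6 Task 4 Task 2.
Task 3: 0→4
Task 5: 4→15
Task 1: 15→31
Task 6: 31→44
Task 4: 44→62
Task 2: 62→72
Sum = 4+15+31+44+62+72 = 228.
Difference = 251 − 228 = 23.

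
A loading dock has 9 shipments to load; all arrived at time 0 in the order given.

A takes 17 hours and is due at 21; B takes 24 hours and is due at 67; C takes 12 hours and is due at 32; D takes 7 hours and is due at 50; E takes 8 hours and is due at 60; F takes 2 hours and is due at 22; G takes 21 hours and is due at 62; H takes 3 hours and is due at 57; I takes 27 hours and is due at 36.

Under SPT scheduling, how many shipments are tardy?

4

SPT (increasing processing time): F H D E C A G B I.
F: 0→2, due 22, tardiness 0
H: 2→5, due 57, tardiness 0
D: 5→12, due 50, tardiness 0
E: 12→20, due 60, tardiness 0
C: 20→32, due 32, tardiness 0
A: 32→49, due 21, tardiness 28
G: 49→70, due 62, tardiness 8
B: 70→94, due 67, tardiness 27
I: 94→121, due 36, tardiness 85
Late shipments: 4.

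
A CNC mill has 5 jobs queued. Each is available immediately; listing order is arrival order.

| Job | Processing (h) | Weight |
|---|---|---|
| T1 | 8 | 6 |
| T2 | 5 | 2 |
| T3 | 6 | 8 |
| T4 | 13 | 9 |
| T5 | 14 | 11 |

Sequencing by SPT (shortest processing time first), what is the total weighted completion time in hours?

SPT (increasing processing time): T2 T3 T1 T4 T5.
T2: finishes 5, weight 2, w·C = 10
T3: finishes 11, weight 8, w·C = 88
T1: finishes 19, weight 6, w·C = 114
T4: finishes 32, weight 9, w·C = 288
T5: finishes 46, weight 11, w·C = 506
Sum = 10+88+114+288+506 = 1006.

1006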